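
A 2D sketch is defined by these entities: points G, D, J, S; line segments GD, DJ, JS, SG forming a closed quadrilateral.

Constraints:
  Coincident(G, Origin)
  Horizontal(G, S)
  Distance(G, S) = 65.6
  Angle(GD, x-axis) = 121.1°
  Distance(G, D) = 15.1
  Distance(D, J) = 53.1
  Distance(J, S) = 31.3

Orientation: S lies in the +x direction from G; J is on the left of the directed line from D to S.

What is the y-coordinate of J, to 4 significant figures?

22.97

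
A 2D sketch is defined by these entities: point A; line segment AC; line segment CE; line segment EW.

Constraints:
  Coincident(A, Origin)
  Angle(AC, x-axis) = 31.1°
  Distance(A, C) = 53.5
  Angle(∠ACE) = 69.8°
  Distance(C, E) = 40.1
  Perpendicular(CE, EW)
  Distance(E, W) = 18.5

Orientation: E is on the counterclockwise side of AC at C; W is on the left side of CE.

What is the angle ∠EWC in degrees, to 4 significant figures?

65.23°

∠ACE = 69.8°, so CE runs at 31.1° + (180° − 69.8°) = 141.3° from the x-axis; with |CE| = 40.1, E = C + 40.1·(cos 141.3°, sin 141.3°) = (14.52, 52.71). The perpendicularity gives EW at right angles to CE; with |EW| = 18.5 on the left of CE, W = E + 18.5·(-0.6252, -0.7804) = (2.948, 38.27). Then cos ∠EWC = WE·WC / (|WE||WC|), giving 65.23°.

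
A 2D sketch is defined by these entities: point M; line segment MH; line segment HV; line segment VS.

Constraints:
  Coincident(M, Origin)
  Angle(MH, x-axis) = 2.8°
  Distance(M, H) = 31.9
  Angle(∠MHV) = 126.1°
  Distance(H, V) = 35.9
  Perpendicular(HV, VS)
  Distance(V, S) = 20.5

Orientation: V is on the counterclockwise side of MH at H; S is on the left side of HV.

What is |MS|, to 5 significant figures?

54.949

M is at the origin; MH runs at 2.8° with length 31.9, so H = 31.9·(cos 2.8°, sin 2.8°) = (31.862, 1.5583). ∠MHV = 126.1°, so HV runs at 2.8° + (180° − 126.1°) = 56.700° from the x-axis; with |HV| = 35.9, V = H + 35.9·(cos 56.700°, sin 56.700°) = (51.572, 31.564). HV is perpendicular to VS; with |VS| = 20.5 on the left of HV, S = V + 20.5·(-0.83581, 0.54902) = (34.438, 42.819). Then |MS| = |S − M| = 54.949.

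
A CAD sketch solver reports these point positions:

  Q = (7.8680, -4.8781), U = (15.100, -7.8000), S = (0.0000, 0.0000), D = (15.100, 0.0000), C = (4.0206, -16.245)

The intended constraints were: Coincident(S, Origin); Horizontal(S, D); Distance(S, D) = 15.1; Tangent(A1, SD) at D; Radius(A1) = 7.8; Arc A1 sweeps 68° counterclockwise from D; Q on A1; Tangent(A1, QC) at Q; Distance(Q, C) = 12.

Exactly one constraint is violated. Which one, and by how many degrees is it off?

Tangent(A1, QC) at Q — off by 3.30°.

S = (0.00, 0.00) ✓; S.y = 0.00, D.y = 0.00 ✓; |SD| = 15.10 ✓; ∠(UD, DS) = 90.00° ✓; |UD| = 7.800 ✓; bearing(U→Q) − bearing(U→D) = 68.00° ✓; |UQ| = 7.800 ✓; ∠(UQ, QC) = 86.70° ✗; |QC| = 12.00 ✓.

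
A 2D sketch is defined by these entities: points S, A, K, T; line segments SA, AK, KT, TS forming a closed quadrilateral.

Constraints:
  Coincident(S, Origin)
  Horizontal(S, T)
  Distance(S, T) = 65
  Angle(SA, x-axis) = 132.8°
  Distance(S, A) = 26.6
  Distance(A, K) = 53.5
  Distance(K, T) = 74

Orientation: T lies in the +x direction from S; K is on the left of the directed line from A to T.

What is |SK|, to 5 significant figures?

61.075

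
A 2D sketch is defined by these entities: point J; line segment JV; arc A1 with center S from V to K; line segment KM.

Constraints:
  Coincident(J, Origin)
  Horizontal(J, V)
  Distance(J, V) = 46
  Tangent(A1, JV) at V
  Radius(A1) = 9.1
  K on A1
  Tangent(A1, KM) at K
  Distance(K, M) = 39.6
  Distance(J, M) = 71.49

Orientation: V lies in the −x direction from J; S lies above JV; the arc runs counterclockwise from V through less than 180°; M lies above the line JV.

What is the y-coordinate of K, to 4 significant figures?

12.37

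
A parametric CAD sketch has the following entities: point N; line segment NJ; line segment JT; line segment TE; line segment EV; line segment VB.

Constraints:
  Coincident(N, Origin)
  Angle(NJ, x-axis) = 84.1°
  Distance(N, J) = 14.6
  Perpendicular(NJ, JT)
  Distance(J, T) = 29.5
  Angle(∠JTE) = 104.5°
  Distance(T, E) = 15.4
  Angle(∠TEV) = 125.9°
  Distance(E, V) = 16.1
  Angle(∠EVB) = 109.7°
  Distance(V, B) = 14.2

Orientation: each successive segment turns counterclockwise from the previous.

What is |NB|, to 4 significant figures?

12.53

N is at the origin; NJ runs at 84.1° with length 14.6, so J = (1.501, 14.52). The perpendicularity gives JT at right angles to NJ, so JT runs at 174.1°; with |JT| = 29.5, T = (-27.84, 17.56). ∠JTE = 104.5° gives TE at -110.4° from the x-axis; with |TE| = 15.4, E = (-33.21, 3.121). ∠TEV = 125.9° gives EV at -56.30° from the x-axis; with |EV| = 16.1, V = (-24.28, -10.27). ∠EVB = 109.7° gives VB at 14.00° from the x-axis; with |VB| = 14.2, B = (-10.50, -6.838). Then |NB| = |B − N| = 12.53.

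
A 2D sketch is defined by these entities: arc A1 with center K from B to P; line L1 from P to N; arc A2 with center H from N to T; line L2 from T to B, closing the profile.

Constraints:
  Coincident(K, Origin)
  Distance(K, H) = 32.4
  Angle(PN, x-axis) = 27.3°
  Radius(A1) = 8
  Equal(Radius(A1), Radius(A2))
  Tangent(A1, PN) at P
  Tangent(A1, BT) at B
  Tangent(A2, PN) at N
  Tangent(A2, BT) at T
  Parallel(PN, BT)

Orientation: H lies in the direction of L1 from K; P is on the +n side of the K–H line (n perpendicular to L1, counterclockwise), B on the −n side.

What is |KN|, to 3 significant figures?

33.4

The slot axis is L1's direction at 27.3°, so u = (cos 27.3°, sin 27.3°) = (0.889, 0.459) and n = (−sin 27.3°, cos 27.3°) = (-0.459, 0.889). K is at the origin and H lies 32.4 along u from K, so H = 32.4·u = (28.8, 14.9). Tangency of A1 to both parallel lines with radius 8.0 puts P and B at K ± 8.0·n: P = (-3.67, 7.11), B = (3.67, -7.11). Equal radii place N and T the same way about H: N = H + 8.0·n = (25.1, 22.0), T = H − 8.0·n = (32.5, 7.75). Then |KN| = |N − K| = 33.4.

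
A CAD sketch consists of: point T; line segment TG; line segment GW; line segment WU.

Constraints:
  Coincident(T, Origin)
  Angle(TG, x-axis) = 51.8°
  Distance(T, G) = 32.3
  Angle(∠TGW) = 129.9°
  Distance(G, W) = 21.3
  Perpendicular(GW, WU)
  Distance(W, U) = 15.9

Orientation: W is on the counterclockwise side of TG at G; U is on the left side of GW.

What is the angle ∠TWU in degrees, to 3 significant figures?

59.5°

T is at the origin; TG runs at 51.8° with length 32.3, so G = 32.3·(cos 51.8°, sin 51.8°) = (20.0, 25.4). ∠TGW = 129.9°, so GW runs at 51.8° + (180° − 129.9°) = 102° from the x-axis; with |GW| = 21.3, W = G + 21.3·(cos 102°, sin 102°) = (15.6, 46.2). GW is perpendicular to WU; with |WU| = 15.9 on the left of GW, U = W + 15.9·(-0.979, -0.206) = (0.0241, 42.9). Then cos ∠TWU = WT·WU / (|WT||WU|), giving 59.5°.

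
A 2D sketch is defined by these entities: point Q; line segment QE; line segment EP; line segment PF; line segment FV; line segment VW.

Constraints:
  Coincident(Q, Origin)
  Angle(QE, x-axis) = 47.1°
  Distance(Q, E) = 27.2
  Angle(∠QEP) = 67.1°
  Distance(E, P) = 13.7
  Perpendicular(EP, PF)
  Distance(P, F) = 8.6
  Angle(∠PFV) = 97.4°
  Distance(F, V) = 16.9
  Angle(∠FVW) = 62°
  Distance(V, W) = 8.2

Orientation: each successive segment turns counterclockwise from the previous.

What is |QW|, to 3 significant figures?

24.4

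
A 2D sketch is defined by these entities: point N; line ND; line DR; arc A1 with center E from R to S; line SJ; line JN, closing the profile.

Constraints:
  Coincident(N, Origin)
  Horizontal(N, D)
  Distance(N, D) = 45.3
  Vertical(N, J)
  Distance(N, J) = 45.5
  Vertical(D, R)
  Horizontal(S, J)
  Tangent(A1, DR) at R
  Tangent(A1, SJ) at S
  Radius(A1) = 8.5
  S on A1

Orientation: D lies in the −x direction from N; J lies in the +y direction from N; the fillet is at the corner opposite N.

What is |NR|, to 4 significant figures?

58.49

N is at the origin; ND is horizontal with |ND| = 45.3 and D on the −x side, so D = (-45.30, 0.000). N and J share the same x with |NJ| = 45.5 and J on the +y side, so J = (0.000, 45.50). The virtual corner opposite N is at (-45.30, 45.50). Tangency of A1 to DR means the radius ER is perpendicular to DR and A1 meets SJ tangentially, so ES is at right angles to SJ, with radius 8.5, so the center E sits 8.5 in from both sides at E = (-36.80, 37.00). That places the tangent points at R = (-45.30, 37.00) on DR and S = (-36.80, 45.50) on SJ. Then |NR| = |R − N| = 58.49.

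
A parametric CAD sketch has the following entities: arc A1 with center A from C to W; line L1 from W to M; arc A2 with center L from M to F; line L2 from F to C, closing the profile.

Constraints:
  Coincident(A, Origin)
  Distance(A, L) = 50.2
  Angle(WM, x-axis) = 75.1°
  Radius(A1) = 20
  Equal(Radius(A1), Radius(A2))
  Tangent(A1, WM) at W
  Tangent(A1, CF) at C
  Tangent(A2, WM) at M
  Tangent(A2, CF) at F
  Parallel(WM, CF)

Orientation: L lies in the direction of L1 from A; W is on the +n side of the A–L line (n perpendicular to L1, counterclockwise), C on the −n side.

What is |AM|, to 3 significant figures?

54.0

Tangency of A1 to both parallel lines with radius 20.0 puts W and C at A ± 20.0·n: W = (-19.3, 5.14), C = (19.3, -5.14). Equal radii place M and F the same way about L: M = L + 20.0·n = (-6.42, 53.7), F = L − 20.0·n = (32.2, 43.4). Then |AM| = |M − A| = 54.0.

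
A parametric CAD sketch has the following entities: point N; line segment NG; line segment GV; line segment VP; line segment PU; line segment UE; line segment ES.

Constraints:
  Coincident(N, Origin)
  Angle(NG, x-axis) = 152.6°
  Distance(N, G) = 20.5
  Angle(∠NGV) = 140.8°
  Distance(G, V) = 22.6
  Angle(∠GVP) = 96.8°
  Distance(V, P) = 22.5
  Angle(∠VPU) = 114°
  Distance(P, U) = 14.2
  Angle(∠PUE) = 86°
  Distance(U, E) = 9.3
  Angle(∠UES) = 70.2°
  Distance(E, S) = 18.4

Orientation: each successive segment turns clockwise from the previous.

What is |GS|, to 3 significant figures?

33.2

N is at the origin; NG runs at 152.6° with length 20.5, so G = (-18.2, 9.43). ∠NGV = 140.8° gives GV at 113° from the x-axis; with |GV| = 22.6, V = (-27.2, 30.2). ∠GVP = 96.8° gives VP at 30.2° from the x-axis; with |VP| = 22.5, P = (-7.73, 41.5). ∠VPU = 114.0° gives PU at -35.8° from the x-axis; with |PU| = 14.2, U = (3.79, 33.2). ∠PUE = 86.0° gives UE at -130° from the x-axis; with |UE| = 9.3, E = (-2.17, 26.0). ∠UES = 70.2° gives ES at 120° from the x-axis; with |ES| = 18.4, S = (-11.5, 41.9). Then |GS| = |S − G| = 33.2.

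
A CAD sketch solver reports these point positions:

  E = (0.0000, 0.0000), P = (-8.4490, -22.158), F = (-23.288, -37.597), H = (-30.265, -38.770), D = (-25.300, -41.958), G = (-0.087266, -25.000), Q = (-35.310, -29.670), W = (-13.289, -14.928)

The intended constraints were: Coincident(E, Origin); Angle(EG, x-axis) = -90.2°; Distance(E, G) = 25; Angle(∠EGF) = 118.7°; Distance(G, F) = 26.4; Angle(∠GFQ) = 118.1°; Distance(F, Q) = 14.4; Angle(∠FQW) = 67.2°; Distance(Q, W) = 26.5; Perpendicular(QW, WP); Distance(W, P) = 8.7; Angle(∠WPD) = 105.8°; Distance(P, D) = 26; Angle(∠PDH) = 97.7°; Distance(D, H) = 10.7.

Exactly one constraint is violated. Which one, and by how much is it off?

Distance(D, H) = 10.7 — off by 4.80.

E = (0.00, 0.00) ✓; EG at -90.20° ✓; |EG| = 25.00 ✓; ∠EGF = 118.7° ✓; |GF| = 26.40 ✓; ∠GFQ = 118.1° ✓; |FQ| = 14.40 ✓; ∠FQW = 67.20° ✓; |QW| = 26.50 ✓; ∠(QW, WP) = 90.00° ✓; |WP| = 8.700 ✓; ∠WPD = 105.8° ✓; |PD| = 26.00 ✓; ∠PDH = 97.70° ✓; |DH| = 5.900 ✗.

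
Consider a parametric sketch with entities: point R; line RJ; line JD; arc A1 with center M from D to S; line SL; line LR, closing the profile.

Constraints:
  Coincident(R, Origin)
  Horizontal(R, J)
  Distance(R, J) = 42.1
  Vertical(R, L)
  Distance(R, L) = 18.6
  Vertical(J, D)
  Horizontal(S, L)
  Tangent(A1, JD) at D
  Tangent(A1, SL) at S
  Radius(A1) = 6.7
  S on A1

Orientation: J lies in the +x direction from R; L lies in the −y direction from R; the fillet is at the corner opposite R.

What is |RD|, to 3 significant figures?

43.7

R is at the origin; RJ is horizontal with |RJ| = 42.1 and J on the +x side, so J = (42.1, 0.00). R and L share the same x with |RL| = 18.6 and L on the −y side, so L = (0.00, -18.6). The virtual corner opposite R is at (42.1, -18.6). The tangent condition forces MD to be normal to JD and the tangent condition forces MS to be normal to SL, with radius 6.7, so the center M sits 6.7 in from both sides at M = (35.4, -11.9). That places the tangent points at D = (42.1, -11.9) on JD and S = (35.4, -18.6) on SL. Then |RD| = |D − R| = 43.7.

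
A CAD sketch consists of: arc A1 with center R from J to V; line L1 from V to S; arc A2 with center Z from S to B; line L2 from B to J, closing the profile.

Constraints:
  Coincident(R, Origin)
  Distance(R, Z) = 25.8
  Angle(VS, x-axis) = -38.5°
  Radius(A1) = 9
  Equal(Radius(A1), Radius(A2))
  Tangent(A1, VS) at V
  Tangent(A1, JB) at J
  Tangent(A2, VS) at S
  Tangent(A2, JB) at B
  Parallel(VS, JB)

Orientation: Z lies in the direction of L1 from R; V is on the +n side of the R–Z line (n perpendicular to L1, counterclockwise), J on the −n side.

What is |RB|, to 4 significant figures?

27.32

The slot axis is L1's direction at -38.5°, so u = (cos -38.5°, sin -38.5°) = (0.7826, -0.6225) and n = (−sin -38.5°, cos -38.5°) = (0.6225, 0.7826). R is at the origin and Z lies 25.8 along u from R, so Z = 25.8·u = (20.19, -16.06). Tangency of A1 to both parallel lines with radius 9.0 puts V and J at R ± 9.0·n: V = (5.603, 7.043), J = (-5.603, -7.043). Equal radii place S and B the same way about Z: S = Z + 9.0·n = (25.79, -9.017), B = Z − 9.0·n = (14.59, -23.10). Then |RB| = |B − R| = 27.32.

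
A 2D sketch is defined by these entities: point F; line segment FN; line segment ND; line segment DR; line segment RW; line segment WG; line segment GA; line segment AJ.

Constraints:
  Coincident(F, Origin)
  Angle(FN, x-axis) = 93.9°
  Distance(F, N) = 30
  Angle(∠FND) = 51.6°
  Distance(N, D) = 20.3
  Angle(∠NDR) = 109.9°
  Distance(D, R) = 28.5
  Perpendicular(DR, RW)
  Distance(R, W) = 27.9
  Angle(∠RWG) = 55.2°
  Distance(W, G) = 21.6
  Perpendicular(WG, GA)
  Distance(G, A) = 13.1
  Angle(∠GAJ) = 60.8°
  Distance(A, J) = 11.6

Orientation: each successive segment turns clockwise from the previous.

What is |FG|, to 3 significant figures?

12.3

DR ⟂ RW, so RW runs at 165°; with |RW| = 27.9, W = (-19.5, -2.11). ∠RWG = 55.2° gives WG at 40.6° from the x-axis; with |WG| = 21.6, G = (-3.09, 11.9). Then |FG| = |G − F| = 12.3.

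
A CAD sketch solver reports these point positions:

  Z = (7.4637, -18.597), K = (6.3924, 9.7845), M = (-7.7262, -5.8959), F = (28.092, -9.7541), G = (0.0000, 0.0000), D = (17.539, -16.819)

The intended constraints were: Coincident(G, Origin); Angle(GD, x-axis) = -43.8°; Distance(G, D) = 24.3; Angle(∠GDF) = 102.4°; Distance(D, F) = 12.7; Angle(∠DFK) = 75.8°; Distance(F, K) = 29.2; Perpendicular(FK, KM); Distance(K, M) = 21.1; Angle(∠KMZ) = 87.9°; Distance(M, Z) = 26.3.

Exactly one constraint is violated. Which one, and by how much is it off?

Distance(M, Z) = 26.3 — off by 6.50.

G = (0.00, 0.00) ✓; GD at -43.80° ✓; |GD| = 24.30 ✓; ∠GDF = 102.4° ✓; |DF| = 12.70 ✓; ∠DFK = 75.80° ✓; |FK| = 29.20 ✓; ∠(FK, KM) = 90.00° ✓; |KM| = 21.10 ✓; ∠KMZ = 87.90° ✓; |MZ| = 19.80 ✗.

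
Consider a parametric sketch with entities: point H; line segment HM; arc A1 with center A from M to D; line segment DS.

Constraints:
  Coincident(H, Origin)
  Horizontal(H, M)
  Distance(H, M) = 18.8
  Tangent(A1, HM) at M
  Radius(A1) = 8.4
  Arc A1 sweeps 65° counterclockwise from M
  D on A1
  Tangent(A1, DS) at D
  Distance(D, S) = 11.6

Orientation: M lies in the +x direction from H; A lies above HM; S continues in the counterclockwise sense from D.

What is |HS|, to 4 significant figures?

34.88

H is at the origin; HM is horizontal with |HM| = 18.8 and M on the +x side, so M = (18.80, 0.000). Since A1 is tangent to HM there, AM ⟂ HM, so A = M + (0, 8.4) = (18.80, 8.400). On A1, M sits at bearing -90° from A; a 65° counterclockwise sweep puts D at bearing -25°, so D = A + 8.4·(cos -25°, sin -25°) = (26.41, 4.850). Tangency of A1 to DS means the radius AD is perpendicular to DS, so DS runs along (−sin -25°, cos -25°); with |DS| = 11.6, S = (31.32, 15.36). Then |HS| = |S − H| = 34.88.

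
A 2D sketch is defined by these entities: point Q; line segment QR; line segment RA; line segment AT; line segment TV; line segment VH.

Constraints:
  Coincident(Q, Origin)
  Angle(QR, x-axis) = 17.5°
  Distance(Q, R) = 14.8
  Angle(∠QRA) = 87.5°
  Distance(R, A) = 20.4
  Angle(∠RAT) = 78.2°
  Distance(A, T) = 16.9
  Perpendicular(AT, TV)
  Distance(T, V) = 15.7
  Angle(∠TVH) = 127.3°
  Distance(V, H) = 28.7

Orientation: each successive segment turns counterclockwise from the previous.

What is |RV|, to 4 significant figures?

13.43

Q is at the origin; QR runs at 17.5° with length 14.8, so R = (14.12, 4.450). ∠QRA = 87.5° gives RA at 110.0° from the x-axis; with |RA| = 20.4, A = (7.138, 23.62). ∠RAT = 78.2° gives AT at -148.2° from the x-axis; with |AT| = 16.9, T = (-7.225, 14.71). AT ⟂ TV, so TV runs at -58.20°; with |TV| = 15.7, V = (1.048, 1.371). Then |RV| = |V − R| = 13.43.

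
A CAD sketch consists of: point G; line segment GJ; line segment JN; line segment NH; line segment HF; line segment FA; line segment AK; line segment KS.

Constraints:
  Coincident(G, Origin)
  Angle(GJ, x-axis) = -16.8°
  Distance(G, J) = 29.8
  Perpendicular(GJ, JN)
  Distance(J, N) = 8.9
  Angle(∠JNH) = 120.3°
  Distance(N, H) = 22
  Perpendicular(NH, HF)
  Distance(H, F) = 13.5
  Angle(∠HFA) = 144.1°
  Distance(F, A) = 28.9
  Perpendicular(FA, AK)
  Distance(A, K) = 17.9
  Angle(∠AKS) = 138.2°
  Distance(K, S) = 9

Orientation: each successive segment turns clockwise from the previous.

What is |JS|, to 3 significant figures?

12.1

G is at the origin; GJ runs at -16.8° with length 29.8, so J = (28.5, -8.61). GJ is perpendicular to JN, so JN runs at -107°; with |JN| = 8.9, N = (26.0, -17.1). ∠JNH = 120.3° gives NH at -166° from the x-axis; with |NH| = 22.0, H = (4.56, -22.3). The perpendicularity gives HF at right angles to NH, so HF runs at 104°; with |HF| = 13.5, F = (1.41, -9.14). ∠HFA = 144.1° gives FA at 67.6° from the x-axis; with |FA| = 28.9, A = (12.4, 17.6). FA is perpendicular to AK, so AK runs at -22.4°; with |AK| = 17.9, K = (29.0, 10.8). ∠AKS = 138.2° gives KS at -64.2° from the x-axis; with |KS| = 9.0, S = (32.9, 2.65). Then |JS| = |S − J| = 12.1.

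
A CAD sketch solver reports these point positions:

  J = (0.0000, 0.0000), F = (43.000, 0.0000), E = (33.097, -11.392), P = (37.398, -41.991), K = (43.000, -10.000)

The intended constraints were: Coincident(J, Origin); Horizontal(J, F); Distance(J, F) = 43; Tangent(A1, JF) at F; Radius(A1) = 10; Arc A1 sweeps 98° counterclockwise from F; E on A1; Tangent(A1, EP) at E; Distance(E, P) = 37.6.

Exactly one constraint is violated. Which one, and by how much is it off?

Distance(E, P) = 37.6 — off by 6.70.

J = (0.00, 0.00) ✓; J.y = 0.00, F.y = 0.00 ✓; |JF| = 43.00 ✓; ∠(KF, FJ) = 90.00° ✓; |KF| = 10.00 ✓; bearing(K→E) − bearing(K→F) = 98.00° ✓; |KE| = 10.00 ✓; ∠(KE, EP) = 90.00° ✓; |EP| = 30.90 ✗.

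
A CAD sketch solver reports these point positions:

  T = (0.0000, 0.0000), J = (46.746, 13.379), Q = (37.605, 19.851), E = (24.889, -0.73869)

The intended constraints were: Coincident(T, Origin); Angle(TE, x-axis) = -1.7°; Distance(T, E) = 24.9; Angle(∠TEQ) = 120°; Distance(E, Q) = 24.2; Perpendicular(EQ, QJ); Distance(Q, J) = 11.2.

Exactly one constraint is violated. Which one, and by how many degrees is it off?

Perpendicular(EQ, QJ) — off by 3.60°.

T = (0.00, 0.00) ✓; TE at -1.700° ✓; |TE| = 24.90 ✓; ∠TEQ = 120.0° ✓; |EQ| = 24.20 ✓; ∠(EQ, QJ) = 93.60° ✗; |QJ| = 11.20 ✓.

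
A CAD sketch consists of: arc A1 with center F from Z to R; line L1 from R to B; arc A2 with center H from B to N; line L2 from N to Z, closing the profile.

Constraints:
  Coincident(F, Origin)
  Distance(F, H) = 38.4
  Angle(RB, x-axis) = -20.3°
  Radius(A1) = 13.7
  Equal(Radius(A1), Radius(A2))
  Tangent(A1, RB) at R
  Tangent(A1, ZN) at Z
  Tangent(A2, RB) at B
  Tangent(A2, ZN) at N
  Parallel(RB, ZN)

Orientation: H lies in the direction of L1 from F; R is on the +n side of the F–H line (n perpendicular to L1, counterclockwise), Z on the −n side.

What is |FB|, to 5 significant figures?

40.771

The slot axis is L1's direction at -20.3°, so u = (cos -20.3°, sin -20.3°) = (0.93789, -0.34694) and n = (−sin -20.3°, cos -20.3°) = (0.34694, 0.93789). F is at the origin and H lies 38.4 along u from F, so H = 38.4·u = (36.015, -13.322). Tangency of A1 to both parallel lines with radius 13.7 puts R and Z at F ± 13.7·n: R = (4.7530, 12.849), Z = (-4.7530, -12.849). Equal radii place B and N the same way about H: B = H + 13.7·n = (40.768, -0.47325), N = H − 13.7·n = (31.262, -26.171). Then |FB| = |B − F| = 40.771.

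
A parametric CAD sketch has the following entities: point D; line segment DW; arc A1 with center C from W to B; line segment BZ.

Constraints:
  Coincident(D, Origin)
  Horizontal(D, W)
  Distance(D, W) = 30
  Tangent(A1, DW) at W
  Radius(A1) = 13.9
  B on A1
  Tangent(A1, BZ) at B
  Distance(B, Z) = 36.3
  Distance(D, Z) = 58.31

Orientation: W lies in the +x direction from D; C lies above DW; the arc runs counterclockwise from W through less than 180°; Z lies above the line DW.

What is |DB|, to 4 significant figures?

46.95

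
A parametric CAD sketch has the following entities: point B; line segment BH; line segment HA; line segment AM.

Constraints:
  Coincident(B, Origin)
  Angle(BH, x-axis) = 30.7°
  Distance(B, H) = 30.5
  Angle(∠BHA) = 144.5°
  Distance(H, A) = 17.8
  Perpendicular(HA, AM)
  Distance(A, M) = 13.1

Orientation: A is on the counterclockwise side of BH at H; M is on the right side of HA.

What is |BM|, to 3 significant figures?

52.6

B is at the origin; BH runs at 30.7° with length 30.5, so H = 30.5·(cos 30.7°, sin 30.7°) = (26.2, 15.6). ∠BHA = 144.5°, so HA runs at 30.7° + (180° − 144.5°) = 66.2° from the x-axis; with |HA| = 17.8, A = H + 17.8·(cos 66.2°, sin 66.2°) = (33.4, 31.9). The perpendicularity gives AM at right angles to HA; with |AM| = 13.1 on the right of HA, M = A + 13.1·(0.915, -0.404) = (45.4, 26.6). Then |BM| = |M − B| = 52.6.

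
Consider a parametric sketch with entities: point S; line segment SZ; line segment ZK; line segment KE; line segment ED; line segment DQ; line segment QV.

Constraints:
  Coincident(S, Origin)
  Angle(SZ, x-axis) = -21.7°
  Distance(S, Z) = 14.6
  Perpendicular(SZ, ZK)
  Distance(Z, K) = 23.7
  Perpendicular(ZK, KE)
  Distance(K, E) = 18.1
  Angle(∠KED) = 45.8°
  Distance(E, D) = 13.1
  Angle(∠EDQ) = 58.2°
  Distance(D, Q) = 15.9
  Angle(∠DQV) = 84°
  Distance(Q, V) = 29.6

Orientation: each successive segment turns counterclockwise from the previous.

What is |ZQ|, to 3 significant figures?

30.2

S is at the origin; SZ runs at -21.7° with length 14.6, so Z = (13.6, -5.40). SZ ⟂ ZK, so ZK runs at 68.3°; with |ZK| = 23.7, K = (22.3, 16.6). ZK is perpendicular to KE, so KE runs at 158°; with |KE| = 18.1, E = (5.51, 23.3). ∠KED = 45.8° gives ED at -67.5° from the x-axis; with |ED| = 13.1, D = (10.5, 11.2). ∠EDQ = 58.2° gives DQ at 54.3° from the x-axis; with |DQ| = 15.9, Q = (19.8, 24.1). Then |ZQ| = |Q − Z| = 30.2.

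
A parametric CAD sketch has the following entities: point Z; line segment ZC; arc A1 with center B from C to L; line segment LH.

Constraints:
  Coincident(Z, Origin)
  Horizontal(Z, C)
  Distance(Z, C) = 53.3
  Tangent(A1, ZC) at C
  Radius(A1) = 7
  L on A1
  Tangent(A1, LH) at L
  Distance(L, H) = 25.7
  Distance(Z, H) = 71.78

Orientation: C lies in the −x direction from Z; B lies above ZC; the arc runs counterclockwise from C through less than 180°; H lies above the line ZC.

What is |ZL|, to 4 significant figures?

49.36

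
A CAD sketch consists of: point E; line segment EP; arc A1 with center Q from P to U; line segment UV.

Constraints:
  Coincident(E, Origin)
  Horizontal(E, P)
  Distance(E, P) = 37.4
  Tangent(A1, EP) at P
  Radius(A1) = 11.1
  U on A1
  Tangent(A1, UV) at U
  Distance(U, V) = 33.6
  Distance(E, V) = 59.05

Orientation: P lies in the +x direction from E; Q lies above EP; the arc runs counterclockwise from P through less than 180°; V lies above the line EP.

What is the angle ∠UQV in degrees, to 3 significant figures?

71.7°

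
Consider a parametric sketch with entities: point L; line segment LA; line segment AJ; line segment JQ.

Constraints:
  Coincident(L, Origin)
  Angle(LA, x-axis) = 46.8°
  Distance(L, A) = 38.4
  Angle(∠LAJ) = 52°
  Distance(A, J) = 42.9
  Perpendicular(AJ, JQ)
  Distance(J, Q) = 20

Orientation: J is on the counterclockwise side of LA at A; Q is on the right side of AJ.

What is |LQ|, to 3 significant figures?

53.8

L is at the origin; LA runs at 46.8° with length 38.4, so A = 38.4·(cos 46.8°, sin 46.8°) = (26.3, 28.0). ∠LAJ = 52.0°, so AJ runs at 46.8° + (180° − 52.0°) = 175° from the x-axis; with |AJ| = 42.9, J = A + 42.9·(cos 175°, sin 175°) = (-16.4, 31.9). AJ is perpendicular to JQ; with |JQ| = 20.0 on the right of AJ, Q = J + 20.0·(0.0906, 0.996) = (-14.6, 51.8). Then |LQ| = |Q − L| = 53.8.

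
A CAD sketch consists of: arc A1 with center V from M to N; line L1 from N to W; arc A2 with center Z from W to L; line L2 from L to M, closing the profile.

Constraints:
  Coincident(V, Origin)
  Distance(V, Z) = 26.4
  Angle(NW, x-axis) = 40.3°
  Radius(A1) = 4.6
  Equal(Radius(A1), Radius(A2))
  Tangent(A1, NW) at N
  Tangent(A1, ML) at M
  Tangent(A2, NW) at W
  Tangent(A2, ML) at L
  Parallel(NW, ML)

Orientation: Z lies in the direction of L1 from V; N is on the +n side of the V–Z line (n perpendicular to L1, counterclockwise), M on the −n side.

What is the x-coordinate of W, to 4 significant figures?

17.16

The slot axis is L1's direction at 40.3°, so u = (cos 40.3°, sin 40.3°) = (0.7627, 0.6468) and n = (−sin 40.3°, cos 40.3°) = (-0.6468, 0.7627). V is at the origin and Z lies 26.4 along u from V, so Z = 26.4·u = (20.13, 17.08). Tangency of A1 to both parallel lines with radius 4.6 puts N and M at V ± 4.6·n: N = (-2.975, 3.508), M = (2.975, -3.508). Equal radii place W and L the same way about Z: W = Z + 4.6·n = (17.16, 20.58), L = Z − 4.6·n = (23.11, 13.57). So W.x = 17.16.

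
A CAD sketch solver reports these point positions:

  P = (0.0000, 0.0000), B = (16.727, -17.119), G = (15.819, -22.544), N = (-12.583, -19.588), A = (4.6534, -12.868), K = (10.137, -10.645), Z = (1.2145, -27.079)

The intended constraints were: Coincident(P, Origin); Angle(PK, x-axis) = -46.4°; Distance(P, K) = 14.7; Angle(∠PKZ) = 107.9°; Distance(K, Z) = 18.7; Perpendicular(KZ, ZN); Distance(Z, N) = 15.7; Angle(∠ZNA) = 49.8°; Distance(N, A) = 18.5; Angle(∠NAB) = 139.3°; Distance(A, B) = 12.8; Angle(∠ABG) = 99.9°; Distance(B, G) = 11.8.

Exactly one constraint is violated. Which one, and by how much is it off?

Distance(B, G) = 11.8 — off by 6.30.

P = (0.00, 0.00) ✓; PK at -46.40° ✓; |PK| = 14.70 ✓; ∠PKZ = 107.9° ✓; |KZ| = 18.70 ✓; ∠(KZ, ZN) = 90.00° ✓; |ZN| = 15.70 ✓; ∠ZNA = 49.80° ✓; |NA| = 18.50 ✓; ∠NAB = 139.3° ✓; |AB| = 12.80 ✓; ∠ABG = 99.89° ✓; |BG| = 5.500 ✗.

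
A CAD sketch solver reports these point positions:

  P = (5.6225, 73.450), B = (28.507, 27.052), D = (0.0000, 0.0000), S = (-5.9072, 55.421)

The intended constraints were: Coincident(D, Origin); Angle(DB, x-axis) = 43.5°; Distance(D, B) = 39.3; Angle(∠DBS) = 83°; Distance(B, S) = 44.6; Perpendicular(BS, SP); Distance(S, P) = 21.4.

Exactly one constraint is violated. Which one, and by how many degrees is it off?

Perpendicular(BS, SP) — off by 6.90°.

D = (0.00, 0.00) ✓; DB at 43.50° ✓; |DB| = 39.30 ✓; ∠DBS = 83.00° ✓; |BS| = 44.60 ✓; ∠(BS, SP) = 83.10° ✗; |SP| = 21.40 ✓.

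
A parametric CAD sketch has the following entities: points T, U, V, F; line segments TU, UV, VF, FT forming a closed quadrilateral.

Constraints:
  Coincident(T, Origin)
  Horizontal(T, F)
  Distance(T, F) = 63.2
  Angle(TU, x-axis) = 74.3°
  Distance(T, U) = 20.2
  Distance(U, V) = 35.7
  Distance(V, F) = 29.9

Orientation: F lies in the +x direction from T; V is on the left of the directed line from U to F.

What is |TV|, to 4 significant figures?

45.85

Checks: |UV| = 35.70 ✓; |VF| = 29.90 ✓.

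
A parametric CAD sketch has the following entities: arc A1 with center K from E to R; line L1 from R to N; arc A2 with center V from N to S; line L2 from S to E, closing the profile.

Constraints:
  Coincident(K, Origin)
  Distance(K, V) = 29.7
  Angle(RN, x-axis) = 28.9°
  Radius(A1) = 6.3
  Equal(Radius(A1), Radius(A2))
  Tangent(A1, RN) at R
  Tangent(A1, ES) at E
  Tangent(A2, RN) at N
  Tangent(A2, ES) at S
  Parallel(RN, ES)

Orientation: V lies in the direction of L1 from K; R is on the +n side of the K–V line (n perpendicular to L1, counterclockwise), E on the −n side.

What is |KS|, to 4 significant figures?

30.36

Tangency of A1 to both parallel lines with radius 6.3 puts R and E at K ± 6.3·n: R = (-3.045, 5.515), E = (3.045, -5.515). Equal radii place N and S the same way about V: N = V + 6.3·n = (22.96, 19.87), S = V − 6.3·n = (29.05, 8.838). Then |KS| = |S − K| = 30.36.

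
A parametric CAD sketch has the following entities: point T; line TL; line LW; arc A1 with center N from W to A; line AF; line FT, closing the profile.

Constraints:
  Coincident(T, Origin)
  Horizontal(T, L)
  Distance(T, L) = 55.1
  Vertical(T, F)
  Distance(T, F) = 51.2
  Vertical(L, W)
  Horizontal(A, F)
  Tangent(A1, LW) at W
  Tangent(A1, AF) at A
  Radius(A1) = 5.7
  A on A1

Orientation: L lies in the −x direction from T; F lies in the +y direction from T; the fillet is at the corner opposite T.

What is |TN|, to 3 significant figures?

67.2

T is at the origin; T and L share the same y with |TL| = 55.1 and L on the −x side, so L = (-55.1, 0.00). T and F share the same x with |TF| = 51.2 and F on the +y side, so F = (0.00, 51.2). The virtual corner opposite T is at (-55.1, 51.2). A1 meets LW tangentially, so NW is at right angles to LW and tangency of A1 to AF means the radius NA is perpendicular to AF, with radius 5.7, so the center N sits 5.7 in from both sides at N = (-49.4, 45.5). Then |TN| = |N − T| = 67.2.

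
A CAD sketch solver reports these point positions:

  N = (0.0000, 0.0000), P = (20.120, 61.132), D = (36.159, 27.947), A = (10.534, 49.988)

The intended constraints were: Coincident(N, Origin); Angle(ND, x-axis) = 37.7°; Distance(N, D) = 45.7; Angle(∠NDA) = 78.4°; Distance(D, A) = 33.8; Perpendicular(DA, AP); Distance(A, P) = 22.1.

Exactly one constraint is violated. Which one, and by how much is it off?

Distance(A, P) = 22.1 — off by 7.40.

N = (0.00, 0.00) ✓; ND at 37.70° ✓; |ND| = 45.70 ✓; ∠NDA = 78.40° ✓; |DA| = 33.80 ✓; ∠(DA, AP) = 90.00° ✓; |AP| = 14.70 ✗.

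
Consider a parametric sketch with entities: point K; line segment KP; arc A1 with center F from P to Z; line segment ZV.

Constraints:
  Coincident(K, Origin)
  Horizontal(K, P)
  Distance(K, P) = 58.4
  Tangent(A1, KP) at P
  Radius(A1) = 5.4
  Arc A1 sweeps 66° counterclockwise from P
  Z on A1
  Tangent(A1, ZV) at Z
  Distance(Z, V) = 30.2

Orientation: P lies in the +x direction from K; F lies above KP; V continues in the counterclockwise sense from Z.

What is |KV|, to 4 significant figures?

81.65

K is at the origin; KP is horizontal with |KP| = 58.4 and P on the +x side, so P = (58.40, 0.000). Tangency of A1 to KP means the radius FP is perpendicular to KP, so F = P + (0, 5.4) = (58.40, 5.400). On A1, P sits at bearing -90° from F; a 66° counterclockwise sweep puts Z at bearing -24°, so Z = F + 5.4·(cos -24°, sin -24°) = (63.33, 3.204). Tangency of A1 to ZV means the radius FZ is perpendicular to ZV, so ZV runs along (−sin -24°, cos -24°); with |ZV| = 30.2, V = (75.62, 30.79). Then |KV| = |V − K| = 81.65.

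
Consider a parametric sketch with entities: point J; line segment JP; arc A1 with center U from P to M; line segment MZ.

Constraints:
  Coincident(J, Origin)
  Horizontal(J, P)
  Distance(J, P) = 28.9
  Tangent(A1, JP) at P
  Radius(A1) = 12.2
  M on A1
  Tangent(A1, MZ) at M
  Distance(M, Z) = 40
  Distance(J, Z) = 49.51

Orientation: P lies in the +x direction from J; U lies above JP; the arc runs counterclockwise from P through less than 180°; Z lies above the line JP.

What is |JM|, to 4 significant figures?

42.86

J is at the origin; J and P share the same y with |JP| = 28.9 and P on the +x side, so P = (28.90, 0.000). Tangency of A1 to JP means the radius UP is perpendicular to JP, so U = P + (0, 12.2) = (28.90, 12.20). Since UM ⟂ MZ (tangency), |UZ| = √(12.2² + 40.0²) = 41.82 regardless of where M sits on A1. So Z lies on both circle(J, 49.51) and circle(U, 41.82); the above-JP intersection is Z = (8.594, 48.76). M is the foot of the tangent from Z: M = (37.37, 20.98).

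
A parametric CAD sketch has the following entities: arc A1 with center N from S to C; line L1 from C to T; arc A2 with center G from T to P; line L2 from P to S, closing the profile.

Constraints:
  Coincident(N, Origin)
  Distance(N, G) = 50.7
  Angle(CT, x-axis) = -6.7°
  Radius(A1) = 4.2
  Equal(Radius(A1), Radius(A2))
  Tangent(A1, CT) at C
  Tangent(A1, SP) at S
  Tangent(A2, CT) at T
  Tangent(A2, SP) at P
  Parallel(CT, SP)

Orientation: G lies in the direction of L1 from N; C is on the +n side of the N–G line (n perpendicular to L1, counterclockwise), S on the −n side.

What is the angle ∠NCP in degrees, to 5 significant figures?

80.593°

The slot axis is L1's direction at -6.7°, so u = (cos -6.7°, sin -6.7°) = (0.99317, -0.11667) and n = (−sin -6.7°, cos -6.7°) = (0.11667, 0.99317). N is at the origin and G lies 50.7 along u from N, so G = 50.7·u = (50.354, -5.9152). Tangency of A1 to both parallel lines with radius 4.2 puts C and S at N ± 4.2·n: C = (0.49002, 4.1713), S = (-0.49002, -4.1713). Equal radii place T and P the same way about G: T = G + 4.2·n = (50.844, -1.7439), P = G − 4.2·n = (49.864, -10.087). Then cos ∠NCP = CN·CP / (|CN||CP|), giving 80.593°.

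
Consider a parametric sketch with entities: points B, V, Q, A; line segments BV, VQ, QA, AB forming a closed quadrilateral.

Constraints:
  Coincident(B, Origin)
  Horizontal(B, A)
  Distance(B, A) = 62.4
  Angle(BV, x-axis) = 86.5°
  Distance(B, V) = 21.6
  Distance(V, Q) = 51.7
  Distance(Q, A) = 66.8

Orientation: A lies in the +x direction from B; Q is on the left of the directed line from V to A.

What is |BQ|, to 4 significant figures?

70.17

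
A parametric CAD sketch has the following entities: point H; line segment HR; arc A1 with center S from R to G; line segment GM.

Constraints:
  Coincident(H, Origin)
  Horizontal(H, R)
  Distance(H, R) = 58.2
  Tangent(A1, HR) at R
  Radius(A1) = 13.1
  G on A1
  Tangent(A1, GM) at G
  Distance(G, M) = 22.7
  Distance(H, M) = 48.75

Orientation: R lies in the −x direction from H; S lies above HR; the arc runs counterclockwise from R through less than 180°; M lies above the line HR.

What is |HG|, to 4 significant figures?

46.67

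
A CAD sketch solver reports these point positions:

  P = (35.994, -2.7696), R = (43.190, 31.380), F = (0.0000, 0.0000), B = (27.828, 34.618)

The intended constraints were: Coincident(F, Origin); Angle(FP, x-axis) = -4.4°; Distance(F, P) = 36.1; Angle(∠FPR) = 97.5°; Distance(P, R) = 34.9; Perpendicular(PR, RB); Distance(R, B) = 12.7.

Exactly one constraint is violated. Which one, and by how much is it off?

Distance(R, B) = 12.7 — off by 3.00.

F = (0.00, 0.00) ✓; FP at -4.400° ✓; |FP| = 36.10 ✓; ∠FPR = 97.50° ✓; |PR| = 34.90 ✓; ∠(PR, RB) = 90.00° ✓; |RB| = 15.70 ✗.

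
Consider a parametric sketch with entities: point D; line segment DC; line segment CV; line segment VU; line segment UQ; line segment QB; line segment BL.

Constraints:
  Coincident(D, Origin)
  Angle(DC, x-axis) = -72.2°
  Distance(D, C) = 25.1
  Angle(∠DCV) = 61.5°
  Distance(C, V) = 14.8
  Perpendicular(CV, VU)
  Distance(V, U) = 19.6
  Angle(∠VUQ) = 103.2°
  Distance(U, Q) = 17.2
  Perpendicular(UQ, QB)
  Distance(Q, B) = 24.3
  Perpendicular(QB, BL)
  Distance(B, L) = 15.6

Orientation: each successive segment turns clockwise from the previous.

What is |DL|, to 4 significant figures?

26.10

UQ ⟂ QB, so QB runs at -87.50°; with |QB| = 24.3, B = (15.01, -25.42). QB ⟂ BL, so BL runs at -177.5°; with |BL| = 15.6, L = (-0.5722, -26.10). Then |DL| = |L − D| = 26.10.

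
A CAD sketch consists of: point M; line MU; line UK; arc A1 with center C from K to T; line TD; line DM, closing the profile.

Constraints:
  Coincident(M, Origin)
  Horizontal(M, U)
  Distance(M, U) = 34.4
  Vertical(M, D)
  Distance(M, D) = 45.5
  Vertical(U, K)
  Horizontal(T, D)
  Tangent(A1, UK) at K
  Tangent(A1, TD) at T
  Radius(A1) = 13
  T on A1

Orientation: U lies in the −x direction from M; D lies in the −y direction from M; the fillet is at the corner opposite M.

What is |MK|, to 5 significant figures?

47.325

The virtual corner opposite M is at (-34.400, -45.500). Tangency of A1 to UK means the radius CK is perpendicular to UK and the tangent condition forces CT to be normal to TD, with radius 13.0, so the center C sits 13.0 in from both sides at C = (-21.400, -32.500). That places the tangent points at K = (-34.400, -32.500) on UK and T = (-21.400, -45.500) on TD. Then |MK| = |K − M| = 47.325.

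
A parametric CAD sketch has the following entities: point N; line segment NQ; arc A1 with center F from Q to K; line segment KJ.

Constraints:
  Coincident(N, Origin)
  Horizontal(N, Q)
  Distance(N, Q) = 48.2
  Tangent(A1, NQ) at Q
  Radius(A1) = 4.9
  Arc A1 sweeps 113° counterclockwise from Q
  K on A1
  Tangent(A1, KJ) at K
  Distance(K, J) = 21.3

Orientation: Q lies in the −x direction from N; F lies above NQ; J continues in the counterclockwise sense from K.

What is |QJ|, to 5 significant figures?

26.695

N is at the origin; N and Q share the same y with |NQ| = 48.2 and Q on the −x side, so Q = (-48.200, 0.0000). A1 meets NQ tangentially, so FQ is at right angles to NQ, so F = Q + (0, 4.9) = (-48.200, 4.9000). On A1, Q sits at bearing -90° from F; a 113° counterclockwise sweep puts K at bearing 23°, so K = F + 4.9·(cos 23°, sin 23°) = (-43.690, 6.8146). The tangent condition forces FK to be normal to KJ, so KJ runs along (−sin 23°, cos 23°); with |KJ| = 21.3, J = (-52.012, 26.421). Then |QJ| = |J − Q| = 26.695.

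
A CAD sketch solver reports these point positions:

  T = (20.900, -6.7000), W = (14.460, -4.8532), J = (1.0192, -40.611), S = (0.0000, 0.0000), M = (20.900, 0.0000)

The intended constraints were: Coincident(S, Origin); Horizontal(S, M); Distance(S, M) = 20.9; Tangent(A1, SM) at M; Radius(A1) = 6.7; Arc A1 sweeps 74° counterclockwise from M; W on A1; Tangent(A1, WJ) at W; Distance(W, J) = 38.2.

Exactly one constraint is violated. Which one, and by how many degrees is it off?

Tangent(A1, WJ) at W — off by 4.60°.

S = (0.00, 0.00) ✓; S.y = 0.00, M.y = 0.00 ✓; |SM| = 20.90 ✓; ∠(TM, MS) = 90.00° ✓; |TM| = 6.700 ✓; bearing(T→W) − bearing(T→M) = 74.00° ✓; |TW| = 6.700 ✓; ∠(TW, WJ) = 94.60° ✗; |WJ| = 38.20 ✓.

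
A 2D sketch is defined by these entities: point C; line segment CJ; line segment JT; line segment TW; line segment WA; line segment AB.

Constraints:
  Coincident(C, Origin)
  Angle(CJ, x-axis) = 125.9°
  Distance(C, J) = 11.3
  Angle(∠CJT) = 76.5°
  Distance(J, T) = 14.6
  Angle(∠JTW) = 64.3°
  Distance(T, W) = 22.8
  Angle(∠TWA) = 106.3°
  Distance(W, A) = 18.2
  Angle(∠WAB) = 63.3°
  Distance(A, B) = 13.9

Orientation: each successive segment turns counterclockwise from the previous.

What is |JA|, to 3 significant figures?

22.0

C is at the origin; CJ runs at 125.9° with length 11.3, so J = (-6.63, 9.15). ∠CJT = 76.5° gives JT at -131° from the x-axis; with |JT| = 14.6, T = (-16.1, -1.93). ∠JTW = 64.3° gives TW at -14.9° from the x-axis; with |TW| = 22.8, W = (5.91, -7.79). ∠TWA = 106.3° gives WA at 58.8° from the x-axis; with |WA| = 18.2, A = (15.3, 7.77). Then |JA| = |A − J| = 22.0.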